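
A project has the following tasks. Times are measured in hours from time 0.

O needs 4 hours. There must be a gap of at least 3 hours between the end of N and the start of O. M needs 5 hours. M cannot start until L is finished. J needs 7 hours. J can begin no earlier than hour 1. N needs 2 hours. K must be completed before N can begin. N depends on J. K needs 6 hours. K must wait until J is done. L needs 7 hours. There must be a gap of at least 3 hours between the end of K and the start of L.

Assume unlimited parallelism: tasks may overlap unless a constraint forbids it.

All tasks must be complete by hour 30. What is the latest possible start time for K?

To finish by hour 30, M (duration 5) must start no later than hour 25.
L feeds into M (must start by hour 25); so L must finish by hour 25 and therefore start by hour 18.
To finish by hour 30, O (duration 4) must start no later than hour 26.
N feeds into O (must start by hour 26, minus 3-hour gap → hour 23); so N must finish by hour 23 and therefore start by hour 21.
K has several dependents: L (must start by hour 18, minus 3-hour gap → hour 15); N (must start by hour 21). The earliest of those limits is hour 15, so K must start by 15 − 6 = hour 9.

9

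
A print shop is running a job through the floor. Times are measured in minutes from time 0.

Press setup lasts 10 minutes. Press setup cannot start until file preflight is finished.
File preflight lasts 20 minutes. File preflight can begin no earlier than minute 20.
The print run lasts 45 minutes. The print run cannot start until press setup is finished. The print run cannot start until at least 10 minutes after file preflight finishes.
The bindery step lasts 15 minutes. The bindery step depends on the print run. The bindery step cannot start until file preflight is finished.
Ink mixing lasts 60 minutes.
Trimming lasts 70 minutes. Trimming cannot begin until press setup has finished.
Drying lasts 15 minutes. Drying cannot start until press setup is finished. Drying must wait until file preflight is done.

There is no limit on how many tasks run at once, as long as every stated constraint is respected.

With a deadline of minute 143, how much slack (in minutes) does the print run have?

33

File preflight cannot begin until its own release at minute 20. It runs from minute 20 to 20 + 20 = minute 40.
After file preflight (finishes minute 40), press setup can start at minute 40 and finishes at minute 50.
The print run needs all of press setup (finishes minute 50); file preflight (finishes minute 40, plus 10-minute gap → minute 50). That puts its earliest start at minute 50; it finishes at 50 + 45 = minute 95.

Working backward from the deadline:
The bindery step must finish by minute 143; it takes 15 minutes, so it must start by 143 − 15 = minute 128.
The print run feeds into the bindery step (must start by minute 128); so the print run must finish by minute 128 and therefore start by minute 83.
So the print run can start as early as minute 50 and as late as minute 83, giving 83 − 50 = 33 minutes of slack.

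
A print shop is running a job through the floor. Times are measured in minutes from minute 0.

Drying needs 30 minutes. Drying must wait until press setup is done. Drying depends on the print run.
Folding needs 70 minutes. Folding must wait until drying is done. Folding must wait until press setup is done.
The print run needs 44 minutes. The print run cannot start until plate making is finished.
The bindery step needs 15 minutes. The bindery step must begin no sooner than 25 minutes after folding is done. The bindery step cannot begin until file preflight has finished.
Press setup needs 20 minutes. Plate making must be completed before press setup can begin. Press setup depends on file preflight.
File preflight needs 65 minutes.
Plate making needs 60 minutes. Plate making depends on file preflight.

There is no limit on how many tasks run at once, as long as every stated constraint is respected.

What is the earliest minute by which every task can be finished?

File preflight has no prerequisites, so it starts at minute 0 and finishes at minute 65.
After file preflight (finishes minute 65), plate making can start at minute 65 and finishes at minute 125.
The print run waits on plate making (finishes minute 125), so it starts at minute 125 and finishes at 125 + 44 = minute 169.
Press setup has to wait for plate making (finishes minute 125); file preflight (finishes minute 65). The latest of these is minute 125, so press setup runs minute 125 to 125 + 20 = minute 145.
Drying has to wait for press setup (finishes minute 145); the print run (finishes minute 169). The latest of these is minute 169, so drying runs minute 169 to 169 + 30 = minute 199.
Folding has to wait for drying (finishes minute 199); press setup (finishes minute 145). The latest of these is minute 199, so folding runs minute 199 to 199 + 70 = minute 269.
The bindery step needs all of folding (finishes minute 269, plus 25-minute gap → minute 294); file preflight (finishes minute 65). That puts its earliest start at minute 294; it finishes at 294 + 15 = minute 309.
All tasks are finished once the last one completes. Finish times: File preflight at 65, Plate making at 125, Press setup at 145, The print run at 169, Drying at 199, Folding at 269, The bindery step at 309. The latest is minute 309.

309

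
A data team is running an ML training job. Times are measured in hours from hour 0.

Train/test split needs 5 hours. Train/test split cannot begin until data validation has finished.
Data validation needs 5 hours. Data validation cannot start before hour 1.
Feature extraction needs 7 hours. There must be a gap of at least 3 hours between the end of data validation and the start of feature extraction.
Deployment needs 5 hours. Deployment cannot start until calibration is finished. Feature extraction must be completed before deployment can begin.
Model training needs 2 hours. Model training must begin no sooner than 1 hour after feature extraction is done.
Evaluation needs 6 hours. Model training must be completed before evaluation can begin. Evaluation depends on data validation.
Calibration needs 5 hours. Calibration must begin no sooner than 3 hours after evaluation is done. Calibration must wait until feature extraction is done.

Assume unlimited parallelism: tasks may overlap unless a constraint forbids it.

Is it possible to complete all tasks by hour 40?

Data validation cannot begin until its own release at hour 1. It runs from hour 1 to 1 + 5 = hour 6.
Train/test split cannot begin until data validation (finishes hour 6). It runs from hour 6 to 6 + 5 = hour 11.
Feature extraction waits on data validation (finishes hour 6, plus 3-hour gap → hour 9), so it starts at hour 9 and finishes at 9 + 7 = hour 16.
After feature extraction (finishes hour 16, plus 1-hour gap → hour 17), model training can start at hour 17 and finishes at hour 19.
For evaluation: model training (finishes hour 19); data validation (finishes hour 6). Taking the maximum gives a start of hour 19, and it finishes at 19 + 6 = hour 25.
Calibration needs all of evaluation (finishes hour 25, plus 3-hour gap → hour 28); feature extraction (finishes hour 16). That puts its earliest start at hour 28; it finishes at 28 + 5 = hour 33.
Deployment needs all of calibration (finishes hour 33); feature extraction (finishes hour 16). That puts its earliest start at hour 33; it finishes at 33 + 5 = hour 38.
Every task is finished by hour 38, which is no later than the deadline of 40, so the schedule is feasible.

Yes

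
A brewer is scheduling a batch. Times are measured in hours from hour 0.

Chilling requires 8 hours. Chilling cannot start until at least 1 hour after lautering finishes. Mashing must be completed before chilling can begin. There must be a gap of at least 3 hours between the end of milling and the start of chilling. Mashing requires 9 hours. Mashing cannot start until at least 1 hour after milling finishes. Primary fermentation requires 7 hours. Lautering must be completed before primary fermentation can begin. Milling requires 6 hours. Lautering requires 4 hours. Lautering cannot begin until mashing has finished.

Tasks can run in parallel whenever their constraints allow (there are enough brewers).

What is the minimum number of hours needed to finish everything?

29

Nothing blocks milling, so it runs from hour 0 to hour 6.
Mashing waits on milling (finishes hour 6, plus 1-hour gap → hour 7), so it starts at hour 7 and finishes at 7 + 9 = hour 16.
After mashing (finishes hour 16), lautering can start at hour 16 and finishes at hour 20.
Primary fermentation cannot begin until lautering (finishes hour 20). It runs from hour 20 to 20 + 7 = hour 27.
For chilling: lautering (finishes hour 20, plus 1-hour gap → hour 21); mashing (finishes hour 16); milling (finishes hour 6, plus 3-hour gap → hour 9). Taking the maximum gives a start of hour 21, and it finishes at 21 + 8 = hour 29.
All tasks are finished once the last one completes. Finish times: Milling at 6, Mashing at 16, Lautering at 20, Chilling at 29, Primary fermentation at 27. The latest is hour 29.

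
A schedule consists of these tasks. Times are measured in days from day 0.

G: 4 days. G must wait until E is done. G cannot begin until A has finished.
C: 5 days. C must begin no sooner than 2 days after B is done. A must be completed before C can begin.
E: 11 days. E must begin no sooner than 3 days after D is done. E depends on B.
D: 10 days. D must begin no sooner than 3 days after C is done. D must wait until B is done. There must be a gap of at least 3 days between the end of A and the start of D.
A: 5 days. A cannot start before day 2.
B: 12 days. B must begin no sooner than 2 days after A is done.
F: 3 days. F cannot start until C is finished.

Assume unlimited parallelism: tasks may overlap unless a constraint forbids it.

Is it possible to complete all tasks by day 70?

Yes

A waits on its own release at day 2, so it starts at day 2 and finishes at 2 + 5 = day 7.
B cannot begin until A (finishes day 7, plus 2-day gap → day 9). It runs from day 9 to 9 + 12 = day 21.
For C: B (finishes day 21, plus 2-day gap → day 23); A (finishes day 7). Taking the maximum gives a start of day 23, and it finishes at 23 + 5 = day 28.
F waits on C (finishes day 28), so it starts at day 28 and finishes at 28 + 3 = day 31.
D has to wait for C (finishes day 28, plus 3-day gap → day 31); B (finishes day 21); A (finishes day 7, plus 3-day gap → day 10). The latest of these is day 31, so D runs day 31 to 31 + 10 = day 41.
E has to wait for D (finishes day 41, plus 3-day gap → day 44); B (finishes day 21). The latest of these is day 44, so E runs day 44 to 44 + 11 = day 55.
G needs all of E (finishes day 55); A (finishes day 7). That puts its earliest start at day 55; it finishes at 55 + 4 = day 59.
Every task is finished by day 59, which is no later than the deadline of 70, so the schedule is feasible.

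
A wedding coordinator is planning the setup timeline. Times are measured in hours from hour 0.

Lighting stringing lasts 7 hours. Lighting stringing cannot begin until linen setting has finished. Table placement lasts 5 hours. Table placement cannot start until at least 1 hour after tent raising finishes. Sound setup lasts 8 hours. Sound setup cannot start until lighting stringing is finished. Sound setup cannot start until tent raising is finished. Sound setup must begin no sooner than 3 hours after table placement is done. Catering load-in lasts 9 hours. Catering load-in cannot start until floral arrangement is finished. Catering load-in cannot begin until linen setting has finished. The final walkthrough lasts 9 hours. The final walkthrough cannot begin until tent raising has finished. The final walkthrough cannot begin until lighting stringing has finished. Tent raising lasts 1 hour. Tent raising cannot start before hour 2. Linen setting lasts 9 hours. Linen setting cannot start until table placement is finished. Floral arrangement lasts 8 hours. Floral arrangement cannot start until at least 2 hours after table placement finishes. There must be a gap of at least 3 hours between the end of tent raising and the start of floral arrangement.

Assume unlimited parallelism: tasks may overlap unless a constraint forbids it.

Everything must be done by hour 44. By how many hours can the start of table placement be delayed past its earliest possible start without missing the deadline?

10

Tent raising cannot begin until its own release at hour 2. It runs from hour 2 to 2 + 1 = hour 3.
Table placement cannot begin until tent raising (finishes hour 3, plus 1-hour gap → hour 4). It runs from hour 4 to 4 + 5 = hour 9.

Working backward from the deadline:
Nothing follows sound setup; the deadline of hour 44 is its only limit. It must start by 44 − 8 = hour 36.
The final walkthrough has no dependents, so it just needs to finish by hour 44. Starting by 44 − 9 = hour 35 achieves that.
Lighting stringing feeds sound setup (must start by hour 36); the final walkthrough (must start by hour 35). Taking the minimum, lighting stringing must finish by hour 35 and start by 35 − 7 = hour 28.
To finish by hour 44, catering load-in (duration 9) must start no later than hour 35.
For linen setting: lighting stringing (must start by hour 28); catering load-in (must start by hour 35). The most restrictive is hour 28; with a 9-hour duration, linen setting must start by hour 19.
Floral arrangement must finish before catering load-in (must start by hour 35). With an 8-hour duration, floral arrangement must start by 35 − 8 = hour 27.
For table placement: linen setting (must start by hour 19); floral arrangement (must start by hour 27, minus 2-hour gap → hour 25); sound setup (must start by hour 36, minus 3-hour gap → hour 33). The most restrictive is hour 19; with a 5-hour duration, table placement must start by hour 14.
So table placement can start as early as hour 4 and as late as hour 14, giving 14 − 4 = 10 hours of slack.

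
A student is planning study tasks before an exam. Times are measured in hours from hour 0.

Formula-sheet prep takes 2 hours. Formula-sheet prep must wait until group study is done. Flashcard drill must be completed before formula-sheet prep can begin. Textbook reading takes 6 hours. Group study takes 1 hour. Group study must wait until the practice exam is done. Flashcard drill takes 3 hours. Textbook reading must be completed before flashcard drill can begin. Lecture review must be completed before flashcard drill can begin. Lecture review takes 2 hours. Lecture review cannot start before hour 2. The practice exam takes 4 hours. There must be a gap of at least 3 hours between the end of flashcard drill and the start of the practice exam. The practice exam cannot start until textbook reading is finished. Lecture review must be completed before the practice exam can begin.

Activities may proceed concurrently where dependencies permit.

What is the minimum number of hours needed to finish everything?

19

Lecture review waits on its own release at hour 2, so it starts at hour 2 and finishes at 2 + 2 = hour 4.
Textbook reading can start immediately at hour 0; it finishes at hour 6.
For flashcard drill: textbook reading (finishes hour 6); lecture review (finishes hour 4). Taking the maximum gives a start of hour 6, and it finishes at 6 + 3 = hour 9.
The practice exam needs all of flashcard drill (finishes hour 9, plus 3-hour gap → hour 12); textbook reading (finishes hour 6); lecture review (finishes hour 4). That puts its earliest start at hour 12; it finishes at 12 + 4 = hour 16.
Group study waits on the practice exam (finishes hour 16), so it starts at hour 16 and finishes at 16 + 1 = hour 17.
Formula-sheet prep has to wait for group study (finishes hour 17); flashcard drill (finishes hour 9). The latest of these is hour 17, so formula-sheet prep runs hour 17 to 17 + 2 = hour 19.
All tasks are finished once the last one completes. Finish times: Textbook reading at 6, Lecture review at 4, Flashcard drill at 9, The practice exam at 16, Group study at 17, Formula-sheet prep at 19. The latest is hour 19.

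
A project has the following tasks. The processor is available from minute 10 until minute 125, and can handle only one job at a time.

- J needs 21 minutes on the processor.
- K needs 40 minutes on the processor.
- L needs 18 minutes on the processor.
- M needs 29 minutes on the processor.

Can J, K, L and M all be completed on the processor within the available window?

Yes

The processor window is 125 − 10 = 115 minutes.
Running back to back, the jobs need 21 + 40 + 18 + 29 = 108 minutes on the processor.
Since 108 ≤ 115, they fit within the window.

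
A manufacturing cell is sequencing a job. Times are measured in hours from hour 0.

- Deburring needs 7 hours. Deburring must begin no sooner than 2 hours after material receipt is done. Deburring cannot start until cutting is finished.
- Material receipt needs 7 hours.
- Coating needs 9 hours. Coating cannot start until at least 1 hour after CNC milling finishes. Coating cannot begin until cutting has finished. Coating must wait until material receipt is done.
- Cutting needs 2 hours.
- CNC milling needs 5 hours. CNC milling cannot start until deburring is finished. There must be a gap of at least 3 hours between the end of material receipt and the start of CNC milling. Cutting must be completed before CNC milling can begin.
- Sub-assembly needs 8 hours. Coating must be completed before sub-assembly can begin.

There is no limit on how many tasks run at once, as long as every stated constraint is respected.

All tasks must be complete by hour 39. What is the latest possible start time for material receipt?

Nothing follows sub-assembly; the deadline of hour 39 is its only limit. It must start by 39 − 8 = hour 31.
Since sub-assembly (must start by hour 31) depends on it, coating must finish by hour 31. Backing off its 9-hour duration gives a latest start of hour 22.
Since coating (must start by hour 22, minus 1-hour gap → hour 21) depends on it, CNC milling must finish by hour 21. Backing off its 5-hour duration gives a latest start of hour 16.
Since CNC milling (must start by hour 16) depends on it, deburring must finish by hour 16. Backing off its 7-hour duration gives a latest start of hour 9.
For material receipt: deburring (must start by hour 9, minus 2-hour gap → hour 7); CNC milling (must start by hour 16, minus 3-hour gap → hour 13); coating (must start by hour 22). The most restrictive is hour 7; with a 7-hour duration, material receipt must start by hour 0.

0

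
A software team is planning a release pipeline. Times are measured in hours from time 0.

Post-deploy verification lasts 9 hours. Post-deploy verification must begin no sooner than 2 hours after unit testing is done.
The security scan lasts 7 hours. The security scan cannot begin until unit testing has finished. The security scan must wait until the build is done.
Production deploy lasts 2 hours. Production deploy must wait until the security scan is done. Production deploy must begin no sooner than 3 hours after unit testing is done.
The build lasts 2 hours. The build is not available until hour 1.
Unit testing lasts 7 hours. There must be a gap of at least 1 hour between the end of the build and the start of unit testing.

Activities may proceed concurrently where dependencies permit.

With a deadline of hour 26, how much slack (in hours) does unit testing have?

4

The build waits on its own release at hour 1, so it starts at hour 1 and finishes at 1 + 2 = hour 3.
After the build (finishes hour 3, plus 1-hour gap → hour 4), unit testing can start at hour 4 and finishes at hour 11.

Working backward from the deadline:
Nothing follows production deploy; the deadline of hour 26 is its only limit. It must start by 26 − 2 = hour 24.
The security scan must finish before production deploy (must start by hour 24). With a 7-hour duration, the security scan must start by 24 − 7 = hour 17.
To finish by hour 26, post-deploy verification (duration 9) must start no later than hour 17.
For unit testing: the security scan (must start by hour 17); production deploy (must start by hour 24, minus 3-hour gap → hour 21); post-deploy verification (must start by hour 17, minus 2-hour gap → hour 15). The most restrictive is hour 15; with a 7-hour duration, unit testing must start by hour 8.
So unit testing can start as early as hour 4 and as late as hour 8, giving 8 − 4 = 4 hours of slack.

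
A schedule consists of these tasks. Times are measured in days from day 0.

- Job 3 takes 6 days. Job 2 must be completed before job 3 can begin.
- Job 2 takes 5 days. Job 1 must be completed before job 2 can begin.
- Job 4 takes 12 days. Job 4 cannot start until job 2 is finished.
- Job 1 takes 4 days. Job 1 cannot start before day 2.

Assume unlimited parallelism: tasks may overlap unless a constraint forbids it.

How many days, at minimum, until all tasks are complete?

23

Job 1 waits on its own release at day 2, so it starts at day 2 and finishes at 2 + 4 = day 6.
After job 1 (finishes day 6), job 2 can start at day 6 and finishes at day 11.
Job 4 cannot begin until job 2 (finishes day 11). It runs from day 11 to 11 + 12 = day 23.
Job 3 cannot begin until job 2 (finishes day 11). It runs from day 11 to 11 + 6 = day 17.
All tasks are finished once the last one completes. Finish times: Job 1 at 6, Job 2 at 11, Job 3 at 17, Job 4 at 23. The latest is day 23.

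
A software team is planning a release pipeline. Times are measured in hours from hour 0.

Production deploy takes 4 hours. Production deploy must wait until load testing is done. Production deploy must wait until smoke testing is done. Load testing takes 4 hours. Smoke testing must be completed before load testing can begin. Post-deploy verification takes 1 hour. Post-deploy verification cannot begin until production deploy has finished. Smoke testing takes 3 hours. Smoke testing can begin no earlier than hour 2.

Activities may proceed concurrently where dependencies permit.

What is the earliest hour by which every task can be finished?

After its own release at hour 2, smoke testing can start at hour 2 and finishes at hour 5.
After smoke testing (finishes hour 5), load testing can start at hour 5 and finishes at hour 9.
Production deploy cannot start until load testing (finishes hour 9); smoke testing (finishes hour 5). The controlling bound is hour 9, so production deploy finishes at 9 + 4 = hour 13.
Post-deploy verification waits on production deploy (finishes hour 13), so it starts at hour 13 and finishes at 13 + 1 = hour 14.
All tasks are finished once the last one completes. Finish times: Smoke testing at 5, Load testing at 9, Production deploy at 13, Post-deploy verification at 14. The latest is hour 14.

14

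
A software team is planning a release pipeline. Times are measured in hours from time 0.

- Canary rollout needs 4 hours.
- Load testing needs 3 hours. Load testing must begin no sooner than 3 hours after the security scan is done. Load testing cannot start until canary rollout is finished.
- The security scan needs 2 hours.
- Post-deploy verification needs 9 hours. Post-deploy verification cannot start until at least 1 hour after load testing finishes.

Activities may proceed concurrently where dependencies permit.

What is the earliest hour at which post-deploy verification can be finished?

18

Nothing blocks canary rollout, so it runs from hour 0 to hour 4.
The security scan can start immediately at hour 0; it finishes at hour 2.
For load testing: the security scan (finishes hour 2, plus 3-hour gap → hour 5); canary rollout (finishes hour 4). Taking the maximum gives a start of hour 5, and it finishes at 5 + 3 = hour 8.
Post-deploy verification cannot begin until load testing (finishes hour 8, plus 1-hour gap → hour 9). It runs from hour 9 to 9 + 9 = hour 18.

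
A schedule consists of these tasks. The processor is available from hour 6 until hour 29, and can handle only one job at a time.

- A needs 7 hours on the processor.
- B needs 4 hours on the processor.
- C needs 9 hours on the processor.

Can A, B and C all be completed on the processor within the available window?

Yes

The processor window is 29 − 6 = 23 hours.
Running back to back, the jobs need 7 + 4 + 9 = 20 hours on the processor.
Since 20 ≤ 23, they fit within the window.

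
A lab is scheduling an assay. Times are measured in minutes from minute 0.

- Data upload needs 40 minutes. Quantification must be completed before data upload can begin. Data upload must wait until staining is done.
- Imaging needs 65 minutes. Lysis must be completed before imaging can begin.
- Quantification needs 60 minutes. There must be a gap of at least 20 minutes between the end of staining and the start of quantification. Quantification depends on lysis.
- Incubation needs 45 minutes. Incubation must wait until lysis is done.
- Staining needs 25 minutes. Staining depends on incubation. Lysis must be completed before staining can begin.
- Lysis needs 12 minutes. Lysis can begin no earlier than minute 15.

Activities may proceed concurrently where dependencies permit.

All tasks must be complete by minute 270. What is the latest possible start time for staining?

125

Data upload must finish by minute 270; it takes 40 minutes, so it must start by 270 − 40 = minute 230.
Quantification feeds into data upload (must start by minute 230); so quantification must finish by minute 230 and therefore start by minute 170.
For staining: quantification (must start by minute 170, minus 20-minute gap → minute 150); data upload (must start by minute 230). The most restrictive is minute 150; with a 25-minute duration, staining must start by minute 125.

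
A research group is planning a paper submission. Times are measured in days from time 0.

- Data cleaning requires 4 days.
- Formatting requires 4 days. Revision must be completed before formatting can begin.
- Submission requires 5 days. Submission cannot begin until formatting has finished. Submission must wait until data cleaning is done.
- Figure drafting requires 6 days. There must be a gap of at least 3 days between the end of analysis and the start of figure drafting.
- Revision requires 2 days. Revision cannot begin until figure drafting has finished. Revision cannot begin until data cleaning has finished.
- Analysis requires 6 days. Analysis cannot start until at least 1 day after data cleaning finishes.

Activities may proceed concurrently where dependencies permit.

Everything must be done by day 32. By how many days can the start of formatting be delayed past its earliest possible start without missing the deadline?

1

Nothing blocks data cleaning, so it runs from day 0 to day 4.
Analysis cannot begin until data cleaning (finishes day 4, plus 1-day gap → day 5). It runs from day 5 to 5 + 6 = day 11.
Figure drafting cannot begin until analysis (finishes day 11, plus 3-day gap → day 14). It runs from day 14 to 14 + 6 = day 20.
Revision cannot start until figure drafting (finishes day 20); data cleaning (finishes day 4). The controlling bound is day 20, so revision finishes at 20 + 2 = day 22.
Formatting waits on revision (finishes day 22), so it starts at day 22 and finishes at 22 + 4 = day 26.

Working backward from the deadline:
Submission has no dependents, so it just needs to finish by day 32. Starting by 32 − 5 = day 27 achieves that.
Formatting has to be done before submission (must start by day 27). That means finishing by day 27, i.e. starting by 27 − 4 = day 23.
So formatting can start as early as day 22 and as late as day 23, giving 23 − 22 = 1 day of slack.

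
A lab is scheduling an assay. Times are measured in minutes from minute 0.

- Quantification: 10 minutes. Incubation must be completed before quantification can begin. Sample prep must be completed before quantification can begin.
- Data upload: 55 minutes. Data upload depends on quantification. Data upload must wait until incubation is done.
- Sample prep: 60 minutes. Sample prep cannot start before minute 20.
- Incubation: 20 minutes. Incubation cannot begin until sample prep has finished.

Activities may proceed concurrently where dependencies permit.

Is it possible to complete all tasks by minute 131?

No

Sample prep waits on its own release at minute 20, so it starts at minute 20 and finishes at 20 + 60 = minute 80.
Incubation cannot begin until sample prep (finishes minute 80). It runs from minute 80 to 80 + 20 = minute 100.
Quantification needs all of incubation (finishes minute 100); sample prep (finishes minute 80). That puts its earliest start at minute 100; it finishes at 100 + 10 = minute 110.
Data upload needs all of quantification (finishes minute 110); incubation (finishes minute 100). That puts its earliest start at minute 110; it finishes at 110 + 55 = minute 165.
The earliest everything can be done is minute 165, which is after the deadline of 131, so it is not possible.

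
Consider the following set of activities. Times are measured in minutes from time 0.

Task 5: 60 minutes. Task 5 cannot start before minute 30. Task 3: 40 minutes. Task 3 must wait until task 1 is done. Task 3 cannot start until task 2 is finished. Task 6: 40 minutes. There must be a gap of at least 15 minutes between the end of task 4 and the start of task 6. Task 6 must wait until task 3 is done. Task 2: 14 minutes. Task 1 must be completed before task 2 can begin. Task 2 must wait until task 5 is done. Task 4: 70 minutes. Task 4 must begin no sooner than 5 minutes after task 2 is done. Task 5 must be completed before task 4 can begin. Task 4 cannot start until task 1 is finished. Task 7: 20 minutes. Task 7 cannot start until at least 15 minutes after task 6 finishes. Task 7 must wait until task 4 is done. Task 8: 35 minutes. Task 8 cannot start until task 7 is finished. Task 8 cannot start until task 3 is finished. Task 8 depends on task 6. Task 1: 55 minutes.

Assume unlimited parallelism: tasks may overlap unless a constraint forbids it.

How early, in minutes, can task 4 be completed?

After its own release at minute 30, task 5 can start at minute 30 and finishes at minute 90.
Nothing blocks task 1, so it runs from minute 0 to minute 55.
Task 2 needs all of task 1 (finishes minute 55); task 5 (finishes minute 90). That puts its earliest start at minute 90; it finishes at 90 + 14 = minute 104.
For task 4: task 2 (finishes minute 104, plus 5-minute gap → minute 109); task 5 (finishes minute 90); task 1 (finishes minute 55). Taking the maximum gives a start of minute 109, and it finishes at 109 + 70 = minute 179.

179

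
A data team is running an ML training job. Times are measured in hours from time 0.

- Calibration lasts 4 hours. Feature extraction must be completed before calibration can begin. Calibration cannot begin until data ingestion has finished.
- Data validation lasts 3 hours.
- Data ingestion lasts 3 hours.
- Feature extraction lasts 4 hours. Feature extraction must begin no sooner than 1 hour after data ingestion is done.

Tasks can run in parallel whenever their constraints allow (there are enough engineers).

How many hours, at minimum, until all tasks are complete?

12

Data validation can start immediately at hour 0; it finishes at hour 3.
Data ingestion can start immediately at hour 0; it finishes at hour 3.
Feature extraction waits on data ingestion (finishes hour 3, plus 1-hour gap → hour 4), so it starts at hour 4 and finishes at 4 + 4 = hour 8.
Calibration has to wait for feature extraction (finishes hour 8); data ingestion (finishes hour 3). The latest of these is hour 8, so calibration runs hour 8 to 8 + 4 = hour 12.
All tasks are finished once the last one completes. Finish times: Data ingestion at 3, Data validation at 3, Feature extraction at 8, Calibration at 12. The latest is hour 12.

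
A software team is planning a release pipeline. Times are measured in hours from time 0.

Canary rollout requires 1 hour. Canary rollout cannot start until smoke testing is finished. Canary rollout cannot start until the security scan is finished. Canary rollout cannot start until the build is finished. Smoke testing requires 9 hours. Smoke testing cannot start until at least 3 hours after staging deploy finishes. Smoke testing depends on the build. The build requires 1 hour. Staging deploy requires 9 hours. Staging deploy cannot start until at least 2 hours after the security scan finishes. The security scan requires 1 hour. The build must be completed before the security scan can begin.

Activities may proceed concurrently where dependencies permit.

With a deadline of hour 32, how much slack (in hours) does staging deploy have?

Nothing blocks the build, so it runs from hour 0 to hour 1.
The security scan waits on the build (finishes hour 1), so it starts at hour 1 and finishes at 1 + 1 = hour 2.
After the security scan (finishes hour 2, plus 2-hour gap → hour 4), staging deploy can start at hour 4 and finishes at hour 13.

Working backward from the deadline:
To finish by hour 32, canary rollout (duration 1) must start no later than hour 31.
Since canary rollout (must start by hour 31) depends on it, smoke testing must finish by hour 31. Backing off its 9-hour duration gives a latest start of hour 22.
Staging deploy must finish before smoke testing (must start by hour 22, minus 3-hour gap → hour 19). With a 9-hour duration, staging deploy must start by 19 − 9 = hour 10.
So staging deploy can start as early as hour 4 and as late as hour 10, giving 10 − 4 = 6 hours of slack.

6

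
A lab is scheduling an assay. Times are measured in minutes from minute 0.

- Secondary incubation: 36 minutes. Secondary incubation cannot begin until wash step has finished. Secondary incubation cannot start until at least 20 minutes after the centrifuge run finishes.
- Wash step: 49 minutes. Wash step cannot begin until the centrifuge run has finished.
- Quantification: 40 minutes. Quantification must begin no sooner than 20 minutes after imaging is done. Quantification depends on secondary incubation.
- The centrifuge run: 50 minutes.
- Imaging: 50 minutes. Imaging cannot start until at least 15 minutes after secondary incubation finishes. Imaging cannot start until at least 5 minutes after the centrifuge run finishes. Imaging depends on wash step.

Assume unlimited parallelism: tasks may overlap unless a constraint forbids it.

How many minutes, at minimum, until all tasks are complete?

260

The centrifuge run can start immediately at minute 0; it finishes at minute 50.
Wash step waits on the centrifuge run (finishes minute 50), so it starts at minute 50 and finishes at 50 + 49 = minute 99.
Secondary incubation needs all of wash step (finishes minute 99); the centrifuge run (finishes minute 50, plus 20-minute gap → minute 70). That puts its earliest start at minute 99; it finishes at 99 + 36 = minute 135.
Imaging needs all of secondary incubation (finishes minute 135, plus 15-minute gap → minute 150); the centrifuge run (finishes minute 50, plus 5-minute gap → minute 55); wash step (finishes minute 99). That puts its earliest start at minute 150; it finishes at 150 + 50 = minute 200.
Quantification has to wait for imaging (finishes minute 200, plus 20-minute gap → minute 220); secondary incubation (finishes minute 135). The latest of these is minute 220, so quantification runs minute 220 to 220 + 40 = minute 260.
All tasks are finished once the last one completes. Finish times: The centrifuge run at 50, Wash step at 99, Secondary incubation at 135, Imaging at 200, Quantification at 260. The latest is minute 260.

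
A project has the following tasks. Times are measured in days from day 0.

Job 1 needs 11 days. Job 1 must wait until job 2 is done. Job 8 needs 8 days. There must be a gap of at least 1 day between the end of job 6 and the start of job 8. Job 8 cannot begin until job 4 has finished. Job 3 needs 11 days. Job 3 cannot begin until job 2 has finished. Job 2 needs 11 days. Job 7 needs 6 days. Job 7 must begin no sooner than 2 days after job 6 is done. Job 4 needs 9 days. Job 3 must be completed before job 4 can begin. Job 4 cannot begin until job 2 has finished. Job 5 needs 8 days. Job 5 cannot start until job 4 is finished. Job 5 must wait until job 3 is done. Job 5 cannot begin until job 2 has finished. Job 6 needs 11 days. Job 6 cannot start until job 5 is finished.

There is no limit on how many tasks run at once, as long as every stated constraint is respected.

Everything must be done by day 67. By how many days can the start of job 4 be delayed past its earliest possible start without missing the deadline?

8

Job 2 has no prerequisites, so it starts at day 0 and finishes at day 11.
Job 3 cannot begin until job 2 (finishes day 11). It runs from day 11 to 11 + 11 = day 22.
For job 4: job 3 (finishes day 22); job 2 (finishes day 11). Taking the maximum gives a start of day 22, and it finishes at 22 + 9 = day 31.

Working backward from the deadline:
To finish by day 67, job 7 (duration 6) must start no later than day 61.
To finish by day 67, job 8 (duration 8) must start no later than day 59.
Job 6 must finish in time for job 7 (must start by day 61, minus 2-day gap → day 59); job 8 (must start by day 59, minus 1-day gap → day 58). The tightest is day 58, so job 6 must start by 58 − 11 = day 47.
Job 5 must finish before job 6 (must start by day 47). With an 8-day duration, job 5 must start by 47 − 8 = day 39.
Job 4 has several dependents: job 5 (must start by day 39); job 8 (must start by day 59). The earliest of those limits is day 39, so job 4 must start by 39 − 9 = day 30.
So job 4 can start as early as day 22 and as late as day 30, giving 30 − 22 = 8 days of slack.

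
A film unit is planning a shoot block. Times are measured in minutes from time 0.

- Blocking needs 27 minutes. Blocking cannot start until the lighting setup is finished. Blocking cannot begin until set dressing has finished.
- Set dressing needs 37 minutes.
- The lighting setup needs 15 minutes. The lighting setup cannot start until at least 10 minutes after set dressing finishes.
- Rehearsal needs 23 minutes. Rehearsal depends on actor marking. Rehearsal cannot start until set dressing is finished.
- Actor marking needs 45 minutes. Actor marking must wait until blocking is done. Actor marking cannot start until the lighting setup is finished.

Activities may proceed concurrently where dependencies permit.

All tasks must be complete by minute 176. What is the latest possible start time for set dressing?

To finish by minute 176, rehearsal (duration 23) must start no later than minute 153.
Actor marking must finish before rehearsal (must start by minute 153). With a 45-minute duration, actor marking must start by 153 − 45 = minute 108.
Blocking must finish before actor marking (must start by minute 108). With a 27-minute duration, blocking must start by 108 − 27 = minute 81.
The lighting setup feeds blocking (must start by minute 81); actor marking (must start by minute 108). Taking the minimum, the lighting setup must finish by minute 81 and start by 81 − 15 = minute 66.
For set dressing: the lighting setup (must start by minute 66, minus 10-minute gap → minute 56); blocking (must start by minute 81); rehearsal (must start by minute 153). The most restrictive is minute 56; with a 37-minute duration, set dressing must start by minute 19.

19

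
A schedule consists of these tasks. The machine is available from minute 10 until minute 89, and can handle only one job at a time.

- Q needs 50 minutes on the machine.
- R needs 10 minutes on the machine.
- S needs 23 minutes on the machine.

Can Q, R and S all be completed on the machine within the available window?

No

The machine window is 89 − 10 = 79 minutes.
Running back to back, the jobs need 50 + 10 + 23 = 83 minutes on the machine.
Since 83 > 79, they cannot all fit.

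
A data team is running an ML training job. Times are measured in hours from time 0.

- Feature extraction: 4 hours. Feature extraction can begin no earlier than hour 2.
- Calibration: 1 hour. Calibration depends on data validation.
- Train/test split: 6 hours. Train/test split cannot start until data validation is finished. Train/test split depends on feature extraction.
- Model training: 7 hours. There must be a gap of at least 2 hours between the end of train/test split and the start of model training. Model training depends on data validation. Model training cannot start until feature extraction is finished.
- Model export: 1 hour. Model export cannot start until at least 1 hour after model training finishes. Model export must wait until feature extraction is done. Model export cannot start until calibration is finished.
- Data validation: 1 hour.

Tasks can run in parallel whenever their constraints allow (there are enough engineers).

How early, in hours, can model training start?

After its own release at hour 2, feature extraction can start at hour 2 and finishes at hour 6.
Nothing blocks data validation, so it runs from hour 0 to hour 1.
Train/test split has to wait for data validation (finishes hour 1); feature extraction (finishes hour 6). The latest of these is hour 6, so train/test split runs hour 6 to 6 + 6 = hour 12.
Model training waits on train/test split (finishes hour 12, plus 2-hour gap → hour 14); data validation (finishes hour 1); feature extraction (finishes hour 6). The latest of these is hour 14, which is the earliest model training can start.

14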